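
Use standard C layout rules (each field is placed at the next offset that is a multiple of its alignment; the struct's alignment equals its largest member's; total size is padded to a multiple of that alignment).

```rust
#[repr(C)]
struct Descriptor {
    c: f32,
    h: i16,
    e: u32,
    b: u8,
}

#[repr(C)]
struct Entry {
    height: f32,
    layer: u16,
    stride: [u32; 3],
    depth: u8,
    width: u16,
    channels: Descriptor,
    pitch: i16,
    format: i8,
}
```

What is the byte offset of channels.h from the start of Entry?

Descriptor: 0..4  c  (4B, 4-aligned); 4..6  h  (2B, 2-aligned); 6..8  -- padding (2B); 8..12  e  (4B, 4-aligned); 12..13  b  (1B, 1-aligned); 13..16  -- tail padding (3B); sizeof = 16, alignof = 4
0..4  height  (4B, 4-aligned)
4..6  layer  (2B, 2-aligned)
6..8  -- padding (2B)
8..20  stride  (12B, 4-aligned)
20..21  depth  (1B, 1-aligned)
21..22  -- padding (1B)
22..24  width  (2B, 2-aligned)
24..40  channels  (16B, 4-aligned)
within Descriptor: h at 4
24 + 4 = 28

28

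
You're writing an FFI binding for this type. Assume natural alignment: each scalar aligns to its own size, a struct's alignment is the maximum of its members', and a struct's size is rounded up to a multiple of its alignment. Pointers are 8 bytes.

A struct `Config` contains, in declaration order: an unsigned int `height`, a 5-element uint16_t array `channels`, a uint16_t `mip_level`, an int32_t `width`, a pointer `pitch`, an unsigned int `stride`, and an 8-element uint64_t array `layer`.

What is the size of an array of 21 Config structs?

2184

0..4  height  (4B, 4-aligned)
4..14  channels  (10B, 2-aligned)
14..16  mip_level  (2B, 2-aligned)
16..20  width  (4B, 4-aligned)
20..24  -- padding (4B)
24..32  pitch  (8B, 8-aligned)
32..36  stride  (4B, 4-aligned)
36..40  -- padding (4B)
40..104  layer  (64B, 8-aligned)
sizeof = 104, alignof = 8
array of 21: 21 × 104 = 2184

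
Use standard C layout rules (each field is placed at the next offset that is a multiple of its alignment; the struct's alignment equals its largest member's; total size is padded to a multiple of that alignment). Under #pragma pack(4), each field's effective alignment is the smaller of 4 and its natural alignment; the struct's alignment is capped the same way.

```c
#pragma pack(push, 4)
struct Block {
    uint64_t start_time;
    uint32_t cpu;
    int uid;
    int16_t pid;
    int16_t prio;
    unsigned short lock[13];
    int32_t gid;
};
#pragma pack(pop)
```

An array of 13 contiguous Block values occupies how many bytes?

676

start_time at 0 (size 8, align 4) → ends 8
cpu at 8 (size 4, align 4) → ends 12
uid at 12 (size 4, align 4) → ends 16
pid at 16 (size 2, align 2) → ends 18
prio at 18 (size 2, align 2) → ends 20
lock at 20 (size 26, align 2) → ends 46
pad 2 to align 4 for gid
gid at 48 (size 4, align 4) → ends 52
total 52 bytes, alignment 4
array of 13: 13 × 52 = 676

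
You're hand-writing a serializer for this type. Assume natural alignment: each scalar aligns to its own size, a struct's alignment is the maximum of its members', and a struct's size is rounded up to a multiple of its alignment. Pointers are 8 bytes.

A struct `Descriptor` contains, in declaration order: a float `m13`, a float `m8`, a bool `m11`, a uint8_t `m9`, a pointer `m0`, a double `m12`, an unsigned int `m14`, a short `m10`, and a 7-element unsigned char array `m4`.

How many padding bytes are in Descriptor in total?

9

0..4  m13  (4B, 4-aligned)
4..8  m8  (4B, 4-aligned)
8..9  m11  (1B, 1-aligned)
9..10  m9  (1B, 1-aligned)
10..16  -- padding (6B)
16..24  m0  (8B, 8-aligned)
24..32  m12  (8B, 8-aligned)
32..36  m14  (4B, 4-aligned)
36..38  m10  (2B, 2-aligned)
38..45  m4  (7B, 1-aligned)
45..48  -- tail padding (3B)
sizeof = 48, alignof = 8
data bytes 39, size 48 → padding 9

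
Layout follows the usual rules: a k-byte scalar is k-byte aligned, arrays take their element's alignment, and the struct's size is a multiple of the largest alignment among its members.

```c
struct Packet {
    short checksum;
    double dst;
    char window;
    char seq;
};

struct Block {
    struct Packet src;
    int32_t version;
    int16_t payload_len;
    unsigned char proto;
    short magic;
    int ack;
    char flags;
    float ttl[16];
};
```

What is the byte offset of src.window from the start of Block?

Packet: @0: checksum [2B, align 2] → 2; +6 pad (align 8); @8: dst [8B, align 8] → 16; @16: window [1B, align 1] → 17; @17: seq [1B, align 1] → 18; +6 tail pad (align 8); size 24, align 8
@0: src [24B, align 8] → 24
within Packet: window at 16
0 + 16 = 16

16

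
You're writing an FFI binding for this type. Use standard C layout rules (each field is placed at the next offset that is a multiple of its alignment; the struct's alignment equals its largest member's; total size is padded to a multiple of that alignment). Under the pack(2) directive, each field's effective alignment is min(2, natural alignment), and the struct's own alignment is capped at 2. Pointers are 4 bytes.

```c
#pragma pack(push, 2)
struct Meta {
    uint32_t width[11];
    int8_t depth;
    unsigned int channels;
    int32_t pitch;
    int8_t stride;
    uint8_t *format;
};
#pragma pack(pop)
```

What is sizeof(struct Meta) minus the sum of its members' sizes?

@0: width [44B, align 2] → 44
@44: depth [1B, align 1] → 45
+1 pad (align 2)
@46: channels [4B, align 2] → 50
@50: pitch [4B, align 2] → 54
@54: stride [1B, align 1] → 55
+1 pad (align 2)
@56: format [4B, align 2] → 60
size 60, align 2
data bytes 58, size 60 → padding 2

2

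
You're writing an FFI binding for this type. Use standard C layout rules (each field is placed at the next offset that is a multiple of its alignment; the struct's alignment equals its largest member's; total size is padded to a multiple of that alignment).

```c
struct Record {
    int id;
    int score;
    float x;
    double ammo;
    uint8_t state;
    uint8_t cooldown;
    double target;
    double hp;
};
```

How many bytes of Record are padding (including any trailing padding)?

10

id at 0 (size 4, align 4) → ends 4
score at 4 (size 4, align 4) → ends 8
x at 8 (size 4, align 4) → ends 12
pad 4 to align 8 for ammo
ammo at 16 (size 8, align 8) → ends 24
state at 24 (size 1, align 1) → ends 25
cooldown at 25 (size 1, align 1) → ends 26
pad 6 to align 8 for target
target at 32 (size 8, align 8) → ends 40
hp at 40 (size 8, align 8) → ends 48
total 48 bytes, alignment 8
data bytes 38, size 48 → padding 10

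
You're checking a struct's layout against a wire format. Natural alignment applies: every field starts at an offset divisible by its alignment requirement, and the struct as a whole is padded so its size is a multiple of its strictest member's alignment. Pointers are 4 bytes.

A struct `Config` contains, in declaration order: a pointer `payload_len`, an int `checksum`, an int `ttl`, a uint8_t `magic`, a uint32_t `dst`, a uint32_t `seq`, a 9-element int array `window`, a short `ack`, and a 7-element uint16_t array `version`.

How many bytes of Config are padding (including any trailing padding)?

3

0..4  payload_len  (4B, 4-aligned)
4..8  checksum  (4B, 4-aligned)
8..12  ttl  (4B, 4-aligned)
12..13  magic  (1B, 1-aligned)
13..16  -- padding (3B)
16..20  dst  (4B, 4-aligned)
20..24  seq  (4B, 4-aligned)
24..60  window  (36B, 4-aligned)
60..62  ack  (2B, 2-aligned)
62..76  version  (14B, 2-aligned)
sizeof = 76, alignof = 4
data bytes 73, size 76 → padding 3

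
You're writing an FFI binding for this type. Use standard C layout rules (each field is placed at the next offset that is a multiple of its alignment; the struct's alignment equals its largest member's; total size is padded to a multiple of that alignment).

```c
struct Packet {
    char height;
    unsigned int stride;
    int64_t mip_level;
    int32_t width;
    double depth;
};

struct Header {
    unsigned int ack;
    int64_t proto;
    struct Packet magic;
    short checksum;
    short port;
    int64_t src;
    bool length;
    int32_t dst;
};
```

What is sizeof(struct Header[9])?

648

Packet: @0: height [1B, align 1] → 1; +3 pad (align 4); @4: stride [4B, align 4] → 8; @8: mip_level [8B, align 8] → 16; @16: width [4B, align 4] → 20; +4 pad (align 8); @24: depth [8B, align 8] → 32; size 32, align 8
@0: ack [4B, align 4] → 4
+4 pad (align 8)
@8: proto [8B, align 8] → 16
@16: magic [32B, align 8] → 48
@48: checksum [2B, align 2] → 50
@50: port [2B, align 2] → 52
+4 pad (align 8)
@56: src [8B, align 8] → 64
@64: length [1B, align 1] → 65
+3 pad (align 4)
@68: dst [4B, align 4] → 72
size 72, align 8
array of 9: 9 × 72 = 648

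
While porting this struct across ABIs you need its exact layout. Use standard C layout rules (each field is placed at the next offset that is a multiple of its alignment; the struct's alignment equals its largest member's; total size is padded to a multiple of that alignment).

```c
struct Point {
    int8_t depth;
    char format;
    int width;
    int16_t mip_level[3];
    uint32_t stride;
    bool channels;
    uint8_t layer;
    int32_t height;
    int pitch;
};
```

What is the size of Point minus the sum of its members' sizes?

6

@0: depth [1B, align 1] → 1
@1: format [1B, align 1] → 2
+2 pad (align 4)
@4: width [4B, align 4] → 8
@8: mip_level [6B, align 2] → 14
+2 pad (align 4)
@16: stride [4B, align 4] → 20
@20: channels [1B, align 1] → 21
@21: layer [1B, align 1] → 22
+2 pad (align 4)
@24: height [4B, align 4] → 28
@28: pitch [4B, align 4] → 32
size 32, align 4
data bytes 26, size 32 → padding 6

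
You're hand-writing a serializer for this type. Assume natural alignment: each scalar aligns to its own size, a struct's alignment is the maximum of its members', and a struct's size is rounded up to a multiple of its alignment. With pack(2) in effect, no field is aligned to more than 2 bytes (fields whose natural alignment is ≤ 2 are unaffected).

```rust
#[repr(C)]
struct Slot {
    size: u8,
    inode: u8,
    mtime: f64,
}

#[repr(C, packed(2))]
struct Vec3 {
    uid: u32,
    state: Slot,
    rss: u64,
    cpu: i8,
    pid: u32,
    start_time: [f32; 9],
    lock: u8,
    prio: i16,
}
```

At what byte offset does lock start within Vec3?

70

Slot: size at 0 (size 1, align 1) → ends 1; inode at 1 (size 1, align 1) → ends 2; pad 6 to align 8 for mtime; mtime at 8 (size 8, align 8) → ends 16; total 16 bytes, alignment 8
uid at 0 (size 4, align 2) → ends 4
state at 4 (size 16, align 2) → ends 20
rss at 20 (size 8, align 2) → ends 28
cpu at 28 (size 1, align 1) → ends 29
pad 1 to align 2 for pid
pid at 30 (size 4, align 2) → ends 34
start_time at 34 (size 36, align 2) → ends 70
lock at 70 (size 1, align 1) → ends 71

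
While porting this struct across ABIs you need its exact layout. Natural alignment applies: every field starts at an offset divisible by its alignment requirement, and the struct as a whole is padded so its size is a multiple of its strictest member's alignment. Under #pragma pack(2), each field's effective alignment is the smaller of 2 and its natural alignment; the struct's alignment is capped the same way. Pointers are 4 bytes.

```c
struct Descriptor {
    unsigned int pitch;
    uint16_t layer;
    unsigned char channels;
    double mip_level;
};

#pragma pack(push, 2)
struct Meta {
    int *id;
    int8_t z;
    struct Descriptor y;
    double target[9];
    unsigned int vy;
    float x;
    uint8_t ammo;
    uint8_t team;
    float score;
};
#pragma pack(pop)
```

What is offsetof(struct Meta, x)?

98

Descriptor: pitch at 0 (size 4, align 4) → ends 4; layer at 4 (size 2, align 2) → ends 6; channels at 6 (size 1, align 1) → ends 7; pad 1 to align 8 for mip_level; mip_level at 8 (size 8, align 8) → ends 16; total 16 bytes, alignment 8
id at 0 (size 4, align 2) → ends 4
z at 4 (size 1, align 1) → ends 5
pad 1 to align 2 for y
y at 6 (size 16, align 2) → ends 22
target at 22 (size 72, align 2) → ends 94
vy at 94 (size 4, align 2) → ends 98
x at 98 (size 4, align 2) → ends 102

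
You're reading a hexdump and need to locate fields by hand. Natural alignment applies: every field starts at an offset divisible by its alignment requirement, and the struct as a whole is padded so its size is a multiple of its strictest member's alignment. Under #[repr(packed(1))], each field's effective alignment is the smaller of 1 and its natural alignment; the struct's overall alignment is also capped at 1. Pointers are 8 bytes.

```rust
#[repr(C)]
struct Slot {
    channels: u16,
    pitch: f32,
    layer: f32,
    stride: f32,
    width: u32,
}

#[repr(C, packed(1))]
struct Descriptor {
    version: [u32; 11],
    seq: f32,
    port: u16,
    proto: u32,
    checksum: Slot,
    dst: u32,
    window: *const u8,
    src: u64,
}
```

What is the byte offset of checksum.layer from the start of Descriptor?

62

Slot: 0..2  channels  (2B, 2-aligned); 2..4  -- padding (2B); 4..8  pitch  (4B, 4-aligned); 8..12  layer  (4B, 4-aligned); 12..16  stride  (4B, 4-aligned); 16..20  width  (4B, 4-aligned); sizeof = 20, alignof = 4
0..44  version  (44B, 1-aligned)
44..48  seq  (4B, 1-aligned)
48..50  port  (2B, 1-aligned)
50..54  proto  (4B, 1-aligned)
54..74  checksum  (20B, 1-aligned)
within Slot: layer at 8
54 + 8 = 62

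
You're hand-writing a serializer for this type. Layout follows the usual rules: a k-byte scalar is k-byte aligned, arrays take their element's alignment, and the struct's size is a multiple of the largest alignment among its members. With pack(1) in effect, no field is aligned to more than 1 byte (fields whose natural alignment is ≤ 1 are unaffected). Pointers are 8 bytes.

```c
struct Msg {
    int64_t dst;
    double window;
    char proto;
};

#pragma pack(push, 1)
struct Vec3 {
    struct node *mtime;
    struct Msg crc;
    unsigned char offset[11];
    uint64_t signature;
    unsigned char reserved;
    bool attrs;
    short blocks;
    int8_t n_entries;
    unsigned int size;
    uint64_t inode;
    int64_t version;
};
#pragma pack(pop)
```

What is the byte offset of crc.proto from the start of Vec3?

24

Msg: @0: dst [8B, align 8] → 8; @8: window [8B, align 8] → 16; @16: proto [1B, align 1] → 17; +7 tail pad (align 8); size 24, align 8
@0: mtime [8B, align 1] → 8
@8: crc [24B, align 1] → 32
within Msg: proto at 16
8 + 16 = 24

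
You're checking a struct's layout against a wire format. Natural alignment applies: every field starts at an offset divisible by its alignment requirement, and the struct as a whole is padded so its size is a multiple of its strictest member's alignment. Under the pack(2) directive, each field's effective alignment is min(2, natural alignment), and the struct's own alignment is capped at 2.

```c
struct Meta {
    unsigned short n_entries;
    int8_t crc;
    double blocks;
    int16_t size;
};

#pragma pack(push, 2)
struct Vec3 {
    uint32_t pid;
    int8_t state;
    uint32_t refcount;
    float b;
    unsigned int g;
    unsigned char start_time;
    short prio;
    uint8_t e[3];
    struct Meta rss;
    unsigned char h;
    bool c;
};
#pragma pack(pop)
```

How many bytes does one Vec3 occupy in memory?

52 bytes

Meta: 0..2  n_entries  (2B, 2-aligned); 2..3  crc  (1B, 1-aligned); 3..8  -- padding (5B); 8..16  blocks  (8B, 8-aligned); 16..18  size  (2B, 2-aligned); 18..24  -- tail padding (6B); sizeof = 24, alignof = 8
0..4  pid  (4B, 2-aligned)
4..5  state  (1B, 1-aligned)
5..6  -- padding (1B)
6..10  refcount  (4B, 2-aligned)
10..14  b  (4B, 2-aligned)
14..18  g  (4B, 2-aligned)
18..19  start_time  (1B, 1-aligned)
19..20  -- padding (1B)
20..22  prio  (2B, 2-aligned)
22..25  e  (3B, 1-aligned)
25..26  -- padding (1B)
26..50  rss  (24B, 2-aligned)
50..51  h  (1B, 1-aligned)
51..52  c  (1B, 1-aligned)
sizeof = 52, alignof = 2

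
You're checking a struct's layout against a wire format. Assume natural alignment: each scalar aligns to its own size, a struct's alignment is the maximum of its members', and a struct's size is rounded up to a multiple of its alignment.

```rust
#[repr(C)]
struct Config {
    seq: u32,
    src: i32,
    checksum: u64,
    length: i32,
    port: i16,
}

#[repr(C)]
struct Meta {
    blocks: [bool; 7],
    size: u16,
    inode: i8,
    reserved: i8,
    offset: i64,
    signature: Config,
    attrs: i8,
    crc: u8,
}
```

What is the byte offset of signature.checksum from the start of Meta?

32

Config: 0..4  seq  (4B, 4-aligned); 4..8  src  (4B, 4-aligned); 8..16  checksum  (8B, 8-aligned); 16..20  length  (4B, 4-aligned); 20..22  port  (2B, 2-aligned); 22..24  -- tail padding (2B); sizeof = 24, alignof = 8
0..7  blocks  (7B, 1-aligned)
7..8  -- padding (1B)
8..10  size  (2B, 2-aligned)
10..11  inode  (1B, 1-aligned)
11..12  reserved  (1B, 1-aligned)
12..16  -- padding (4B)
16..24  offset  (8B, 8-aligned)
24..48  signature  (24B, 8-aligned)
within Config: checksum at 8
24 + 8 = 32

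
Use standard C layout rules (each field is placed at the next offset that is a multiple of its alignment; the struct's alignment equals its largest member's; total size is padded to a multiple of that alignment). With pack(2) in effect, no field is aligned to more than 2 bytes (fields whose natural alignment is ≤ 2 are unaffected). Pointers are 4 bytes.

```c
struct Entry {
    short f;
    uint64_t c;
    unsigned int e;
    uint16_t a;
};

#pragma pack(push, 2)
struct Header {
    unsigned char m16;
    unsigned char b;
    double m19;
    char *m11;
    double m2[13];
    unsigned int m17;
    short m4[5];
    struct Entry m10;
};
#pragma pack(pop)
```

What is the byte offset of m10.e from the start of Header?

148

Entry: @0: f [2B, align 2] → 2; +6 pad (align 8); @8: c [8B, align 8] → 16; @16: e [4B, align 4] → 20; @20: a [2B, align 2] → 22; +2 tail pad (align 8); size 24, align 8
@0: m16 [1B, align 1] → 1
@1: b [1B, align 1] → 2
@2: m19 [8B, align 2] → 10
@10: m11 [4B, align 2] → 14
@14: m2 [104B, align 2] → 118
@118: m17 [4B, align 2] → 122
@122: m4 [10B, align 2] → 132
@132: m10 [24B, align 2] → 156
within Entry: e at 16
132 + 16 = 148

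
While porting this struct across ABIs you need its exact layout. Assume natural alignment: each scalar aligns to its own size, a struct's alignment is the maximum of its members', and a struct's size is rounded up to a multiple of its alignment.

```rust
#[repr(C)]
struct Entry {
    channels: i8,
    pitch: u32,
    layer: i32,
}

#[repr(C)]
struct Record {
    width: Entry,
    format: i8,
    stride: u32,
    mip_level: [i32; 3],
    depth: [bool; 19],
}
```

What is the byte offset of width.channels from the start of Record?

0

Entry: @0: channels [1B, align 1] → 1; +3 pad (align 4); @4: pitch [4B, align 4] → 8; @8: layer [4B, align 4] → 12; size 12, align 4
@0: width [12B, align 4] → 12
within Entry: channels at 0
0 + 0 = 0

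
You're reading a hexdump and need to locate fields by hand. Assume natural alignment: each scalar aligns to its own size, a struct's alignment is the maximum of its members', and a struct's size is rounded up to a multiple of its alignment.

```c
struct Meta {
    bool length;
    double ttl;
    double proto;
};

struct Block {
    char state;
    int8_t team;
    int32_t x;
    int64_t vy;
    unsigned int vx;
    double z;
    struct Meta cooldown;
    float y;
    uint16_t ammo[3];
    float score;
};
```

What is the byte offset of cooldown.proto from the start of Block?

Meta: length at 0 (size 1, align 1) → ends 1; pad 7 to align 8 for ttl; ttl at 8 (size 8, align 8) → ends 16; proto at 16 (size 8, align 8) → ends 24; total 24 bytes, alignment 8
state at 0 (size 1, align 1) → ends 1
team at 1 (size 1, align 1) → ends 2
pad 2 to align 4 for x
x at 4 (size 4, align 4) → ends 8
vy at 8 (size 8, align 8) → ends 16
vx at 16 (size 4, align 4) → ends 20
pad 4 to align 8 for z
z at 24 (size 8, align 8) → ends 32
cooldown at 32 (size 24, align 8) → ends 56
within Meta: proto at 16
32 + 16 = 48

48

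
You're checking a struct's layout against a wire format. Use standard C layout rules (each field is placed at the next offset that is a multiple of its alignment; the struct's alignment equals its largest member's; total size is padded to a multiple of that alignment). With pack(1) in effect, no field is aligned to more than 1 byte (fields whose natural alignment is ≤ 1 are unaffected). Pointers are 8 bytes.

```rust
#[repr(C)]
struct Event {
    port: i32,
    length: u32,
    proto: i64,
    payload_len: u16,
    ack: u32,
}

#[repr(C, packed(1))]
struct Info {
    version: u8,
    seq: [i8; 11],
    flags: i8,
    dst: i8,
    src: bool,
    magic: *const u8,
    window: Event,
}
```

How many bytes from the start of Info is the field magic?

15

Event: 0..4  port  (4B, 4-aligned); 4..8  length  (4B, 4-aligned); 8..16  proto  (8B, 8-aligned); 16..18  payload_len  (2B, 2-aligned); 18..20  -- padding (2B); 20..24  ack  (4B, 4-aligned); sizeof = 24, alignof = 8
0..1  version  (1B, 1-aligned)
1..12  seq  (11B, 1-aligned)
12..13  flags  (1B, 1-aligned)
13..14  dst  (1B, 1-aligned)
14..15  src  (1B, 1-aligned)
15..23  magic  (8B, 1-aligned)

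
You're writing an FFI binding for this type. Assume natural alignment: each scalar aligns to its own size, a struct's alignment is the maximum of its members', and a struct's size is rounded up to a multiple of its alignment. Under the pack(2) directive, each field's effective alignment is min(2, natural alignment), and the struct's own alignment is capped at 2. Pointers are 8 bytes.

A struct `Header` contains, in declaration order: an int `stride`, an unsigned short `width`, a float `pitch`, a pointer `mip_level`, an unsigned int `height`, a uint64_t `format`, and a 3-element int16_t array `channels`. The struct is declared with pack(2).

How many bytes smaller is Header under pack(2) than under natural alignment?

12

natural layout:
  @0: stride [4B, align 4] → 4
  @4: width [2B, align 2] → 6
  +2 pad (align 4)
  @8: pitch [4B, align 4] → 12
  +4 pad (align 8)
  @16: mip_level [8B, align 8] → 24
  @24: height [4B, align 4] → 28
  +4 pad (align 8)
  @32: format [8B, align 8] → 40
  @40: channels [6B, align 2] → 46
  +2 tail pad (align 8)
  size 48, align 8
packed(2) layout:
  @0: stride [4B, align 2] → 4
  @4: width [2B, align 2] → 6
  @6: pitch [4B, align 2] → 10
  @10: mip_level [8B, align 2] → 18
  @18: height [4B, align 2] → 22
  @22: format [8B, align 2] → 30
  @30: channels [6B, align 2] → 36
  size 36, align 2
48 − 36 = 12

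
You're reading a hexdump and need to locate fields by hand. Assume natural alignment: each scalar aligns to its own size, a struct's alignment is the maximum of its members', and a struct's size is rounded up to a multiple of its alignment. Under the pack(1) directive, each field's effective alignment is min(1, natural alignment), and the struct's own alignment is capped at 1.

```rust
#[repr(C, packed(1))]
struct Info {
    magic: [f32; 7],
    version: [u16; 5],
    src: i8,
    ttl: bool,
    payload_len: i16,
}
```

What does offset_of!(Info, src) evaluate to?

@0: magic [28B, align 1] → 28
@28: version [10B, align 1] → 38
@38: src [1B, align 1] → 39

38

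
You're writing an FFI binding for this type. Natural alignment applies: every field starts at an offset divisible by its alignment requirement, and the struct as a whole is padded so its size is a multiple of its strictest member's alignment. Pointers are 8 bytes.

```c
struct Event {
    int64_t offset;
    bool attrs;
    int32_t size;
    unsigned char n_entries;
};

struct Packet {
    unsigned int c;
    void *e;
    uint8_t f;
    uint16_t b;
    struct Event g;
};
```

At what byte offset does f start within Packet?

Event: @0: offset [8B, align 8] → 8; @8: attrs [1B, align 1] → 9; +3 pad (align 4); @12: size [4B, align 4] → 16; @16: n_entries [1B, align 1] → 17; +7 tail pad (align 8); size 24, align 8
@0: c [4B, align 4] → 4
+4 pad (align 8)
@8: e [8B, align 8] → 16
@16: f [1B, align 1] → 17

16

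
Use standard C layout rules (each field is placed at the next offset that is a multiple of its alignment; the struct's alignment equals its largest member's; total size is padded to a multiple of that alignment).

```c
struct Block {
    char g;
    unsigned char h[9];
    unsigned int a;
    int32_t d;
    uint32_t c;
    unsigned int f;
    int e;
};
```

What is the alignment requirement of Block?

member alignments: g=1, h=1, a=4, d=4, c=4, f=4, e=4
max = 4

4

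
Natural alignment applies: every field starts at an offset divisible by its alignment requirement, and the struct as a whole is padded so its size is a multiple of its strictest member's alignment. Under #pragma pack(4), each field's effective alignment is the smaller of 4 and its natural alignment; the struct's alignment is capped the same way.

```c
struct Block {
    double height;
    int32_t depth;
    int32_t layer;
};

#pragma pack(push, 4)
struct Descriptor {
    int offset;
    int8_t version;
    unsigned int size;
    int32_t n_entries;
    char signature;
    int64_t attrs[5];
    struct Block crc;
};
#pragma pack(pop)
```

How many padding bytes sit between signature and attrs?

3

Block: @0: height [8B, align 8] → 8; @8: depth [4B, align 4] → 12; @12: layer [4B, align 4] → 16; size 16, align 8
@0: offset [4B, align 4] → 4
@4: version [1B, align 1] → 5
+3 pad (align 4)
@8: size [4B, align 4] → 12
@12: n_entries [4B, align 4] → 16
@16: signature [1B, align 1] → 17
+3 pad (align 4)
@20: attrs [40B, align 4] → 60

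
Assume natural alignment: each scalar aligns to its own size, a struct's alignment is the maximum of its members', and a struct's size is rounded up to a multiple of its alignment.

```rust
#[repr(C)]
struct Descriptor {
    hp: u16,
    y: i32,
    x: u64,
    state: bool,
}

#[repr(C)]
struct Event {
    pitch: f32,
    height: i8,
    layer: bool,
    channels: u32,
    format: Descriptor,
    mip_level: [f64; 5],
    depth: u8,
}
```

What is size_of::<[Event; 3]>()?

264

Descriptor: @0: hp [2B, align 2] → 2; +2 pad (align 4); @4: y [4B, align 4] → 8; @8: x [8B, align 8] → 16; @16: state [1B, align 1] → 17; +7 tail pad (align 8); size 24, align 8
@0: pitch [4B, align 4] → 4
@4: height [1B, align 1] → 5
@5: layer [1B, align 1] → 6
+2 pad (align 4)
@8: channels [4B, align 4] → 12
+4 pad (align 8)
@16: format [24B, align 8] → 40
@40: mip_level [40B, align 8] → 80
@80: depth [1B, align 1] → 81
+7 tail pad (align 8)
size 88, align 8
array of 3: 3 × 88 = 264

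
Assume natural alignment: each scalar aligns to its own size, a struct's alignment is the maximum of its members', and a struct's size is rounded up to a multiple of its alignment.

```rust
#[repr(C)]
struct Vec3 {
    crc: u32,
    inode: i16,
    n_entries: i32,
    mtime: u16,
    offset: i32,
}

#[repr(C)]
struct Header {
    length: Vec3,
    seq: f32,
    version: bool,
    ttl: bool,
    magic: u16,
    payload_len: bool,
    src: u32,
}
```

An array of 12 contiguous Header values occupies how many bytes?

432

Vec3: 0..4  crc  (4B, 4-aligned); 4..6  inode  (2B, 2-aligned); 6..8  -- padding (2B); 8..12  n_entries  (4B, 4-aligned); 12..14  mtime  (2B, 2-aligned); 14..16  -- padding (2B); 16..20  offset  (4B, 4-aligned); sizeof = 20, alignof = 4
0..20  length  (20B, 4-aligned)
20..24  seq  (4B, 4-aligned)
24..25  version  (1B, 1-aligned)
25..26  ttl  (1B, 1-aligned)
26..28  magic  (2B, 2-aligned)
28..29  payload_len  (1B, 1-aligned)
29..32  -- padding (3B)
32..36  src  (4B, 4-aligned)
sizeof = 36, alignof = 4
array of 12: 12 × 36 = 432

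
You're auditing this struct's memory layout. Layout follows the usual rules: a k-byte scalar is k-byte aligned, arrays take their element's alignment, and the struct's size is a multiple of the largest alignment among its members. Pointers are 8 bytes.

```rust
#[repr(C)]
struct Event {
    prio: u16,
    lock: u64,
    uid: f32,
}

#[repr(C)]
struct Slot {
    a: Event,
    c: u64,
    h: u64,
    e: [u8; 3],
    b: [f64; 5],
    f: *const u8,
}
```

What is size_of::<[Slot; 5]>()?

480

Event: @0: prio [2B, align 2] → 2; +6 pad (align 8); @8: lock [8B, align 8] → 16; @16: uid [4B, align 4] → 20; +4 tail pad (align 8); size 24, align 8
@0: a [24B, align 8] → 24
@24: c [8B, align 8] → 32
@32: h [8B, align 8] → 40
@40: e [3B, align 1] → 43
+5 pad (align 8)
@48: b [40B, align 8] → 88
@88: f [8B, align 8] → 96
size 96, align 8
array of 5: 5 × 96 = 480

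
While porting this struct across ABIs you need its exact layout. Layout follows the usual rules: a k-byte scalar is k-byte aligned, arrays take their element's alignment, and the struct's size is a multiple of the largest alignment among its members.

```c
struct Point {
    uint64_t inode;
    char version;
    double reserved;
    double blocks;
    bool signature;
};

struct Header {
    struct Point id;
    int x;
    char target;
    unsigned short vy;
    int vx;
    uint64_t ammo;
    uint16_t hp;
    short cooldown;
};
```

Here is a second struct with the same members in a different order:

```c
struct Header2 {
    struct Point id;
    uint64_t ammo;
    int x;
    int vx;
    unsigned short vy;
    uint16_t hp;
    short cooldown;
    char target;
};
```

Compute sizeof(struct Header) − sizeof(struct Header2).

Point: 0..8  inode  (8B, 8-aligned); 8..9  version  (1B, 1-aligned); 9..16  -- padding (7B); 16..24  reserved  (8B, 8-aligned); 24..32  blocks  (8B, 8-aligned); 32..33  signature  (1B, 1-aligned); 33..40  -- tail padding (7B); sizeof = 40, alignof = 8
0..40  id  (40B, 8-aligned)
40..44  x  (4B, 4-aligned)
44..45  target  (1B, 1-aligned)
45..46  -- padding (1B)
46..48  vy  (2B, 2-aligned)
48..52  vx  (4B, 4-aligned)
52..56  -- padding (4B)
56..64  ammo  (8B, 8-aligned)
64..66  hp  (2B, 2-aligned)
66..68  cooldown  (2B, 2-aligned)
68..72  -- tail padding (4B)
sizeof = 72, alignof = 8
— Header2 —
0..40  id  (40B, 8-aligned)
40..48  ammo  (8B, 8-aligned)
48..52  x  (4B, 4-aligned)
52..56  vx  (4B, 4-aligned)
56..58  vy  (2B, 2-aligned)
58..60  hp  (2B, 2-aligned)
60..62  cooldown  (2B, 2-aligned)
62..63  target  (1B, 1-aligned)
63..64  -- tail padding (1B)
sizeof = 64, alignof = 8
72 − 64 = 8

8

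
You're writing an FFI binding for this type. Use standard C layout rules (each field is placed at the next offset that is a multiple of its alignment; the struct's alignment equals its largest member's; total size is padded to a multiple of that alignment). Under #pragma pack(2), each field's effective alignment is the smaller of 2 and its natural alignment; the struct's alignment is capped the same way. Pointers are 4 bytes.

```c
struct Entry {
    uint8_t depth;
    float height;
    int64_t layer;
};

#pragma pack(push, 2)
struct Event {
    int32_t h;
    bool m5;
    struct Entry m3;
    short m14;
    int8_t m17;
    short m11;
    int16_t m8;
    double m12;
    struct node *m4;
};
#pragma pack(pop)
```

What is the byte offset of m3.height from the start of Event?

10

Entry: @0: depth [1B, align 1] → 1; +3 pad (align 4); @4: height [4B, align 4] → 8; @8: layer [8B, align 8] → 16; size 16, align 8
@0: h [4B, align 2] → 4
@4: m5 [1B, align 1] → 5
+1 pad (align 2)
@6: m3 [16B, align 2] → 22
within Entry: height at 4
6 + 4 = 10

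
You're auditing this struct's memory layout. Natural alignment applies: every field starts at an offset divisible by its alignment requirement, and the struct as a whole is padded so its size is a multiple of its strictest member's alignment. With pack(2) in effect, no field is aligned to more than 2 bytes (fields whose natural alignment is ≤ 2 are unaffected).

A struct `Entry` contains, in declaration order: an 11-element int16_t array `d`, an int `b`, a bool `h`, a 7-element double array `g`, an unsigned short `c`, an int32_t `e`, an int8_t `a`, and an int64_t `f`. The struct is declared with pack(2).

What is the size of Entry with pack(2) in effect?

100

d at 0 (size 22, align 2) → ends 22
b at 22 (size 4, align 2) → ends 26
h at 26 (size 1, align 1) → ends 27
pad 1 to align 2 for g
g at 28 (size 56, align 2) → ends 84
c at 84 (size 2, align 2) → ends 86
e at 86 (size 4, align 2) → ends 90
a at 90 (size 1, align 1) → ends 91
pad 1 to align 2 for f
f at 92 (size 8, align 2) → ends 100
total 100 bytes, alignment 2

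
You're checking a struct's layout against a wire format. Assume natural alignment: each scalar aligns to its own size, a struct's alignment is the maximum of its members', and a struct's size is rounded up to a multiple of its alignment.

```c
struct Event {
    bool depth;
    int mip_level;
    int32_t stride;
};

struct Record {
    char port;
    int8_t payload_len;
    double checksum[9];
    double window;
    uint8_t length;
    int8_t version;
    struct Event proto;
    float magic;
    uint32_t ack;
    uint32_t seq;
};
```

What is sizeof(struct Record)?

120 bytes

Event: 0..1  depth  (1B, 1-aligned); 1..4  -- padding (3B); 4..8  mip_level  (4B, 4-aligned); 8..12  stride  (4B, 4-aligned); sizeof = 12, alignof = 4
0..1  port  (1B, 1-aligned)
1..2  payload_len  (1B, 1-aligned)
2..8  -- padding (6B)
8..80  checksum  (72B, 8-aligned)
80..88  window  (8B, 8-aligned)
88..89  length  (1B, 1-aligned)
89..90  version  (1B, 1-aligned)
90..92  -- padding (2B)
92..104  proto  (12B, 4-aligned)
104..108  magic  (4B, 4-aligned)
108..112  ack  (4B, 4-aligned)
112..116  seq  (4B, 4-aligned)
116..120  -- tail padding (4B)
sizeof = 120, alignof = 8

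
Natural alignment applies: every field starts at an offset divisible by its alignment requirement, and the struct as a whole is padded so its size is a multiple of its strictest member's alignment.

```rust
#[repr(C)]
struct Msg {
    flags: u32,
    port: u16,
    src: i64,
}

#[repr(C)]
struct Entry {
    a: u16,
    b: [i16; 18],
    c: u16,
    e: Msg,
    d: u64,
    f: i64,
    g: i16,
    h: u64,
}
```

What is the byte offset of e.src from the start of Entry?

Msg: @0: flags [4B, align 4] → 4; @4: port [2B, align 2] → 6; +2 pad (align 8); @8: src [8B, align 8] → 16; size 16, align 8
@0: a [2B, align 2] → 2
@2: b [36B, align 2] → 38
@38: c [2B, align 2] → 40
@40: e [16B, align 8] → 56
within Msg: src at 8
40 + 8 = 48

48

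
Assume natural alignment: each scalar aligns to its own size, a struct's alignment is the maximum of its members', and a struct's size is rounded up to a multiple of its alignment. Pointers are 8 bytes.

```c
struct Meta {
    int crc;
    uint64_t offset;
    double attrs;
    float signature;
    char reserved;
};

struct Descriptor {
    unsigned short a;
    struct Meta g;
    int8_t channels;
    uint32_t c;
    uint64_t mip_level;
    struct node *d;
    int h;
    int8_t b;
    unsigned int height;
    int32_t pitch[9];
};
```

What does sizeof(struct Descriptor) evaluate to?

Meta: crc at 0 (size 4, align 4) → ends 4; pad 4 to align 8 for offset; offset at 8 (size 8, align 8) → ends 16; attrs at 16 (size 8, align 8) → ends 24; signature at 24 (size 4, align 4) → ends 28; reserved at 28 (size 1, align 1) → ends 29; tail pad 3 to reach multiple of 8; total 32 bytes, alignment 8
a at 0 (size 2, align 2) → ends 2
pad 6 to align 8 for g
g at 8 (size 32, align 8) → ends 40
channels at 40 (size 1, align 1) → ends 41
pad 3 to align 4 for c
c at 44 (size 4, align 4) → ends 48
mip_level at 48 (size 8, align 8) → ends 56
d at 56 (size 8, align 8) → ends 64
h at 64 (size 4, align 4) → ends 68
b at 68 (size 1, align 1) → ends 69
pad 3 to align 4 for height
height at 72 (size 4, align 4) → ends 76
pitch at 76 (size 36, align 4) → ends 112
total 112 bytes, alignment 8

112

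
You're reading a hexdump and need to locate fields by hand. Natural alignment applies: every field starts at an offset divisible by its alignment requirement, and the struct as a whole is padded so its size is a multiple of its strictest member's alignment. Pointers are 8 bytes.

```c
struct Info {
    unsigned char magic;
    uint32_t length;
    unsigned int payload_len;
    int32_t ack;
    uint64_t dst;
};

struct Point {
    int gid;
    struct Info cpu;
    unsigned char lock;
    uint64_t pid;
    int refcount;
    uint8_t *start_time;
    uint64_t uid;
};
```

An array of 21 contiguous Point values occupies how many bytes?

Info: magic at 0 (size 1, align 1) → ends 1; pad 3 to align 4 for length; length at 4 (size 4, align 4) → ends 8; payload_len at 8 (size 4, align 4) → ends 12; ack at 12 (size 4, align 4) → ends 16; dst at 16 (size 8, align 8) → ends 24; total 24 bytes, alignment 8
gid at 0 (size 4, align 4) → ends 4
pad 4 to align 8 for cpu
cpu at 8 (size 24, align 8) → ends 32
lock at 32 (size 1, align 1) → ends 33
pad 7 to align 8 for pid
pid at 40 (size 8, align 8) → ends 48
refcount at 48 (size 4, align 4) → ends 52
pad 4 to align 8 for start_time
start_time at 56 (size 8, align 8) → ends 64
uid at 64 (size 8, align 8) → ends 72
total 72 bytes, alignment 8
array of 21: 21 × 72 = 1512

1512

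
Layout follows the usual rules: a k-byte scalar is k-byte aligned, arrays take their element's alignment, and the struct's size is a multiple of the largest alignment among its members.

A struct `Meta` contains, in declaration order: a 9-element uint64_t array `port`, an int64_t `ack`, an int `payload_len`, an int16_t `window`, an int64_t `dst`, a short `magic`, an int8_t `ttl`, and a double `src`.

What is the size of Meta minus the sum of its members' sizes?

7

port at 0 (size 72, align 8) → ends 72
ack at 72 (size 8, align 8) → ends 80
payload_len at 80 (size 4, align 4) → ends 84
window at 84 (size 2, align 2) → ends 86
pad 2 to align 8 for dst
dst at 88 (size 8, align 8) → ends 96
magic at 96 (size 2, align 2) → ends 98
ttl at 98 (size 1, align 1) → ends 99
pad 5 to align 8 for src
src at 104 (size 8, align 8) → ends 112
total 112 bytes, alignment 8
data bytes 105, size 112 → padding 7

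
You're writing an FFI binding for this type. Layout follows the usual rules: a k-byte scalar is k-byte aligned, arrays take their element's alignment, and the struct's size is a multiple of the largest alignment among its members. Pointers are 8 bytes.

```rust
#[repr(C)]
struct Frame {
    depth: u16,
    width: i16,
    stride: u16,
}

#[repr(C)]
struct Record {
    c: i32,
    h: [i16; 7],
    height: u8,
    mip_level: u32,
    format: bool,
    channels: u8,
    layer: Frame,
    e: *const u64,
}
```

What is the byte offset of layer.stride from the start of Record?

30

Frame: depth at 0 (size 2, align 2) → ends 2; width at 2 (size 2, align 2) → ends 4; stride at 4 (size 2, align 2) → ends 6; total 6 bytes, alignment 2
c at 0 (size 4, align 4) → ends 4
h at 4 (size 14, align 2) → ends 18
height at 18 (size 1, align 1) → ends 19
pad 1 to align 4 for mip_level
mip_level at 20 (size 4, align 4) → ends 24
format at 24 (size 1, align 1) → ends 25
channels at 25 (size 1, align 1) → ends 26
layer at 26 (size 6, align 2) → ends 32
within Frame: stride at 4
26 + 4 = 30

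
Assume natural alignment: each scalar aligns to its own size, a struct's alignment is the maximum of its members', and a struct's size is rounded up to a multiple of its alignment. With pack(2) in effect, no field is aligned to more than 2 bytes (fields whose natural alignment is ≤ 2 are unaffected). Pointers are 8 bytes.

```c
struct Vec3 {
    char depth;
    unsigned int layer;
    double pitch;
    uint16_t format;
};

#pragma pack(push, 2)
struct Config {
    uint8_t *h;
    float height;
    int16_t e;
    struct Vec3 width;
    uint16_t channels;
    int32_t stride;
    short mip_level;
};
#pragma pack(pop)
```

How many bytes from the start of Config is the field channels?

38

Vec3: depth at 0 (size 1, align 1) → ends 1; pad 3 to align 4 for layer; layer at 4 (size 4, align 4) → ends 8; pitch at 8 (size 8, align 8) → ends 16; format at 16 (size 2, align 2) → ends 18; tail pad 6 to reach multiple of 8; total 24 bytes, alignment 8
h at 0 (size 8, align 2) → ends 8
height at 8 (size 4, align 2) → ends 12
e at 12 (size 2, align 2) → ends 14
width at 14 (size 24, align 2) → ends 38
channels at 38 (size 2, align 2) → ends 40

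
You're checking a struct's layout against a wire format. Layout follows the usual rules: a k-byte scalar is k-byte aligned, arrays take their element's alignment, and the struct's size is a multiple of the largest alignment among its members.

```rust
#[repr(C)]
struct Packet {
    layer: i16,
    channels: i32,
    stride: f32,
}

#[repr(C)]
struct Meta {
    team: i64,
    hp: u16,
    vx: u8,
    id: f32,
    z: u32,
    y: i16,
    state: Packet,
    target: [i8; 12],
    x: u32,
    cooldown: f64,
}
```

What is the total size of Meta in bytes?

64

Packet: 0..2  layer  (2B, 2-aligned); 2..4  -- padding (2B); 4..8  channels  (4B, 4-aligned); 8..12  stride  (4B, 4-aligned); sizeof = 12, alignof = 4
0..8  team  (8B, 8-aligned)
8..10  hp  (2B, 2-aligned)
10..11  vx  (1B, 1-aligned)
11..12  -- padding (1B)
12..16  id  (4B, 4-aligned)
16..20  z  (4B, 4-aligned)
20..22  y  (2B, 2-aligned)
22..24  -- padding (2B)
24..36  state  (12B, 4-aligned)
36..48  target  (12B, 1-aligned)
48..52  x  (4B, 4-aligned)
52..56  -- padding (4B)
56..64  cooldown  (8B, 8-aligned)
sizeof = 64, alignof = 8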